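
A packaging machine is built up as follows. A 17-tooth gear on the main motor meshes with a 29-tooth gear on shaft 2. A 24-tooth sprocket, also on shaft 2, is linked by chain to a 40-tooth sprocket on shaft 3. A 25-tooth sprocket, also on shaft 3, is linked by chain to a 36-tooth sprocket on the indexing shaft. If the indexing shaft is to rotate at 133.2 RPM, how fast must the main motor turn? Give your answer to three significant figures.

545 RPM

Overall ratio R = 1.7059 × 1.6667 × 1.44 = 4.0941.
Required input speed = output speed × R = 133.2 × 4.0941 = 545.34 RPM.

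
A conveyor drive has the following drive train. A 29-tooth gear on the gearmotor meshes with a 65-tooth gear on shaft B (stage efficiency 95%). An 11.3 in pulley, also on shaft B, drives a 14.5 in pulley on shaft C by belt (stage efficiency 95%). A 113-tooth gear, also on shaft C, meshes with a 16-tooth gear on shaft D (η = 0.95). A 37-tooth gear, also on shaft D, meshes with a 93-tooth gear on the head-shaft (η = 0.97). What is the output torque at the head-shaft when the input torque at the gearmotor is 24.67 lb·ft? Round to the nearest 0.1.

21.0 lb·ft

gear mesh 65/29 = 2.2414 → τ = 24.67·2.2414·0.95 = 52.53 lb·ft
belt 14.5/11.3 = 1.2832 → τ = 52.53·1.2832·0.95 = 64.036 lb·ft
gear mesh 16/113 = 0.14159 → τ = 64.036·0.14159·0.95 = 8.6136 lb·ft
gear mesh 93/37 = 2.5135 → τ = 8.6136·2.5135·0.97 = 21.001 lb·ft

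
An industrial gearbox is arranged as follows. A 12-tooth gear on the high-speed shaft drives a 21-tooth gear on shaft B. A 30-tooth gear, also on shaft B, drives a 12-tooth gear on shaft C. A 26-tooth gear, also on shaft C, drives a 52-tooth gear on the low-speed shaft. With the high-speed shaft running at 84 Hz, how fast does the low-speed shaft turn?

60 Hz

the high-speed shaft → shaft B (gear mesh, 21/12): 84 ÷ 1.75 = 48 Hz
shaft B → shaft C (gear mesh, 12/30): 48 ÷ 0.4 = 120 Hz
shaft C → the low-speed shaft (gear mesh, 52/26): 120 ÷ 2 = 60 Hz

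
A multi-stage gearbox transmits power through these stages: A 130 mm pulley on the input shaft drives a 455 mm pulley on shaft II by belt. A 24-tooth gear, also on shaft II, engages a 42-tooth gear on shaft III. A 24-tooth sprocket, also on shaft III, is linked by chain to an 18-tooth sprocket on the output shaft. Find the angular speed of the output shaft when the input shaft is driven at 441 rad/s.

belt 455/130 = 3.5 → 441/3.5 = 126 rad/s
gear mesh 42/24 = 1.75 → 126/1.75 = 72 rad/s
chain 18/24 = 0.75 → 72/0.75 = 96 rad/s

96 rad/s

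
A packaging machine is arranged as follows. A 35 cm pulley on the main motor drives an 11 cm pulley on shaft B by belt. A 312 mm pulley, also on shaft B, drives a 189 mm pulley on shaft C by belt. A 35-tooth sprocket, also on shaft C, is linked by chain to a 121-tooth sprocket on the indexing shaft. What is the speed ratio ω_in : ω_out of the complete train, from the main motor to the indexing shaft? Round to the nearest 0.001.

Each stage contributes driven/driver: belt 11/35 = 0.31429, belt 189/312 = 0.60577, chain 121/35 = 3.4571.
Overall: 0.31429 × 0.60577 × 3.4571 = 0.65819.

0.658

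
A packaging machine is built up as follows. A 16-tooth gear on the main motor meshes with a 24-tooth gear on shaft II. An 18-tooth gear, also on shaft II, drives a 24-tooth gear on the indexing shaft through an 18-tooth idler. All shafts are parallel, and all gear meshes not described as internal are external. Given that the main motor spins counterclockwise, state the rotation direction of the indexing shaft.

the main motor → shaft II: external mesh, 1 reversal → CW.
shaft II → the indexing shaft: driver → idler → driven is 2 external meshes, 2 reversals → CW.
3 reversals in total — an odd number — so the indexing shaft turns opposite to the main motor.

clockwise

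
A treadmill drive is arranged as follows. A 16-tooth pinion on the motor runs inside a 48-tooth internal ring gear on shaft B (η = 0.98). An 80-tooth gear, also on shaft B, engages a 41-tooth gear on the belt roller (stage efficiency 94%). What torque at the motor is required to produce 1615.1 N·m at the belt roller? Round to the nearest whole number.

Overall ratio R = 3 × 0.5125 = 1.5375; overall efficiency η = 0.98 × 0.94 = 0.9212.
Input torque = output torque / (R × η) = 1615.1 / (1.5375 × 0.9212) = 1140.3 N·m.

1140 N·m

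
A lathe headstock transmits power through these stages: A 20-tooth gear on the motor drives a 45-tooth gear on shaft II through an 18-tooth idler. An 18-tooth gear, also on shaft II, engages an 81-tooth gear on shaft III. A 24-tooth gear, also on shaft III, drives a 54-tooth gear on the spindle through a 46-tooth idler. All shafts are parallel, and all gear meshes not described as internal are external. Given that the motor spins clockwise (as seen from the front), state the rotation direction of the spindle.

the motor → shaft II: driver → idler → driven is 2 external meshes, 2 reversals → CW.
shaft II → shaft III: external mesh, 1 reversal → CCW.
shaft III → the spindle: driver → idler → driven is 2 external meshes, 2 reversals → CCW.
5 reversals in total — an odd number — so the spindle turns opposite to the motor.

anticlockwise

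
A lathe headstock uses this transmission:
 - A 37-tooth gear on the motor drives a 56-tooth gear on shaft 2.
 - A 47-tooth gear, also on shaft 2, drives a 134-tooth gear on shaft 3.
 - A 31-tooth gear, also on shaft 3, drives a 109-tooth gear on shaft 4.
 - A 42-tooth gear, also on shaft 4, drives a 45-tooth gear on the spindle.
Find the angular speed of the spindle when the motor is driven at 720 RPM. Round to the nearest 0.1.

Gear mesh: ratio = 56/37 = 1.5135, so shaft 2 turns at 720 / 1.5135 = 475.71 RPM.
Gear mesh: ratio = 134/47 = 2.8511, so shaft 3 turns at 475.71 / 2.8511 = 166.86 RPM.
Gear mesh: ratio = 109/31 = 3.5161, so shaft 4 turns at 166.86 / 3.5161 = 47.454 RPM.
Gear mesh: ratio = 45/42 = 1.0714, so the spindle turns at 47.454 / 1.0714 = 44.291 RPM.

44.3 RPM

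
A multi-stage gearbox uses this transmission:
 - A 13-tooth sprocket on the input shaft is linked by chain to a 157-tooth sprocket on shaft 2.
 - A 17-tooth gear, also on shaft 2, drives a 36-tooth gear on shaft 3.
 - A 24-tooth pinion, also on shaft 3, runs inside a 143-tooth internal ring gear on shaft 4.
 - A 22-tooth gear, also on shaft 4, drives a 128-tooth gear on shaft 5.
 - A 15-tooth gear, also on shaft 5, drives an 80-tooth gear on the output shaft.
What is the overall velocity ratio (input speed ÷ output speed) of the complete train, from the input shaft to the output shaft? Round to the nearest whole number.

4728

Each stage contributes driven/driver: chain 157/13 = 12.077, gear mesh 36/17 = 2.1176, internal gear 143/24 = 5.9583, gear mesh 128/22 = 5.8182, gear mesh 80/15 = 5.3333.
Overall: 12.077 × 2.1176 × 5.9583 × 5.8182 × 5.3333 = 4728.5.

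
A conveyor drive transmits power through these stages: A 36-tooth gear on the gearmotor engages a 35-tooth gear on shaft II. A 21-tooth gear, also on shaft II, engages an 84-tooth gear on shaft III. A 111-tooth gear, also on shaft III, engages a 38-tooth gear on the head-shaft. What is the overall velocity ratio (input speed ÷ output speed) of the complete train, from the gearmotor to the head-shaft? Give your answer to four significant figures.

Each stage contributes driven/driver: gear mesh 35/36 = 0.97222, gear mesh 84/21 = 4, gear mesh 38/111 = 0.34234.
Overall: 0.97222 × 4 × 0.34234 = 1.3313.

1.331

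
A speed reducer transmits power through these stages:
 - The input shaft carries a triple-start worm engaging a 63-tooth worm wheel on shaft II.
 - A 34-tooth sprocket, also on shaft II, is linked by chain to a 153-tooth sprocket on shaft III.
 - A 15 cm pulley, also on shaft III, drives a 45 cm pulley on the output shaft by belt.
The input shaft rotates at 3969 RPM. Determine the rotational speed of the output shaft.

14 RPM

Worm: ratio = 63/3 = 21, so shaft II turns at 3969 / 21 = 189 RPM.
Chain: ratio = 153/34 = 4.5, so shaft III turns at 189 / 4.5 = 42 RPM.
Belt: ratio = 45/15 = 3, so the output shaft turns at 42 / 3 = 14 RPM.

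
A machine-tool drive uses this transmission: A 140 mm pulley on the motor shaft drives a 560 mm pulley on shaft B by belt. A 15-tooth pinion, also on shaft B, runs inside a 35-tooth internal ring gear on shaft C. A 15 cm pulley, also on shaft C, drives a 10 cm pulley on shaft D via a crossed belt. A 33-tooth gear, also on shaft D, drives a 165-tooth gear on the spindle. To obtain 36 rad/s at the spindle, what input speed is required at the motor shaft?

1120 rad/s

Overall ratio R = 4 × 2.3333 × 0.66667 × 5 = 31.111.
Required input speed = output speed × R = 36 × 31.111 = 1120 rad/s.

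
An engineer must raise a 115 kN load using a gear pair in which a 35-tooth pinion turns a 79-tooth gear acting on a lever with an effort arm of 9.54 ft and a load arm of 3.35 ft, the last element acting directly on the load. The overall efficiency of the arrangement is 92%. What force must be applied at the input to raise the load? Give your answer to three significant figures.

Gear pair MA = 79/35 = 2.2571.
Lever MA = effort arm / load arm = 9.54/3.35 = 2.8478.
Combined ideal MA = 2.2571 × 2.8478 = 6.4278.
Actual MA = 6.4278 × 0.92 = 5.9136.
Effort = load / actual MA = 115 / 5.9136 = 19.447 kN.

19.4 kN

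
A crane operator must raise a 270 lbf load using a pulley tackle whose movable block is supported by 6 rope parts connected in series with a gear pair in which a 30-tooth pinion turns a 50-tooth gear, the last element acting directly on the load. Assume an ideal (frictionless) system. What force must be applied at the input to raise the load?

27 lbf

Block-and-tackle MA = number of supporting rope parts = 6.
Gear pair MA = 50/30 = 1.6667.
Combined ideal MA = 6 × 1.6667 = 10.
Effort = load / MA = 270 / 10 = 27 lbf.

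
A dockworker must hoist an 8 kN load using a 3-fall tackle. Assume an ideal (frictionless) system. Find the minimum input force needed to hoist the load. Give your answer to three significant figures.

Block-and-tackle MA = number of supporting rope parts = 3.
Effort = load / MA = 8 / 3 = 2.6667 kN.

2.67 kN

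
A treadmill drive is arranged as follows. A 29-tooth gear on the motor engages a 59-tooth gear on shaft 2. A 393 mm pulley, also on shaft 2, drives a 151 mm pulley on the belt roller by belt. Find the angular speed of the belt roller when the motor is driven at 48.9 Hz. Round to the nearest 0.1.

Gear mesh: ratio = 59/29 = 2.0345, so shaft 2 turns at 48.9 / 2.0345 = 24.036 Hz.
Belt: ratio = 151/393 = 0.38422, so the belt roller turns at 24.036 / 0.38422 = 62.556 Hz.

62.6 Hz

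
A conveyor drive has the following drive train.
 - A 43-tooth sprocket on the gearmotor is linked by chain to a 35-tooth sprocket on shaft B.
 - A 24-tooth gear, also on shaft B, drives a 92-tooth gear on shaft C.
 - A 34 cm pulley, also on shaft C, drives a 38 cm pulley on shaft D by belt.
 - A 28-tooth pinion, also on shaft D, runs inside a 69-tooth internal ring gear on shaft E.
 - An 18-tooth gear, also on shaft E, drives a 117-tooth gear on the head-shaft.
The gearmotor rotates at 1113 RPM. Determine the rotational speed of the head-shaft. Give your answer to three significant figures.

Chain: ratio = 35/43 = 0.81395, so shaft B turns at 1113 / 0.81395 = 1367.4 RPM.
Gear mesh: ratio = 92/24 = 3.8333, so shaft C turns at 1367.4 / 3.8333 = 356.71 RPM.
Belt: ratio = 38/34 = 1.1176, so shaft D turns at 356.71 / 1.1176 = 319.16 RPM.
Internal gear: ratio = 69/28 = 2.4643, so shaft E turns at 319.16 / 2.4643 = 129.52 RPM.
Gear mesh: ratio = 117/18 = 6.5, so the head-shaft turns at 129.52 / 6.5 = 19.926 RPM.

19.9 RPM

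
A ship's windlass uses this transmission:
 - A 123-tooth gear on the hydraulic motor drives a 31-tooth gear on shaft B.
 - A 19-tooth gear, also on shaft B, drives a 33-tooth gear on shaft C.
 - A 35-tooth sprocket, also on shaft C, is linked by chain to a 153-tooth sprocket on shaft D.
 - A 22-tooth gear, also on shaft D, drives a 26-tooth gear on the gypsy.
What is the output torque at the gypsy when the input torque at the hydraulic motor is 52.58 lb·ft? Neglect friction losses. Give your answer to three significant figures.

gear mesh 31/123 = 0.25203 → τ = 52.58·0.25203 = 13.252 lb·ft
gear mesh 33/19 = 1.7368 → τ = 13.252·1.7368 = 23.016 lb·ft
chain 153/35 = 4.3714 → τ = 23.016·4.3714 = 100.61 lb·ft
gear mesh 26/22 = 1.1818 → τ = 100.61·1.1818 = 118.91 lb·ft

119 lb·ft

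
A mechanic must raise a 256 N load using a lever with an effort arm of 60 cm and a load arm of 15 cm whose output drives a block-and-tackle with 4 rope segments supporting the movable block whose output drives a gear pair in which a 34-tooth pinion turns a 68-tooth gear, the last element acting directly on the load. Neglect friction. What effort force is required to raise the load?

Lever MA = effort arm / load arm = 60/15 = 4.
Block-and-tackle MA = number of supporting rope parts = 4.
Gear pair MA = 68/34 = 2.
Combined ideal MA = 4 × 4 × 2 = 32.
Effort = load / MA = 256 / 32 = 8 N.

8 N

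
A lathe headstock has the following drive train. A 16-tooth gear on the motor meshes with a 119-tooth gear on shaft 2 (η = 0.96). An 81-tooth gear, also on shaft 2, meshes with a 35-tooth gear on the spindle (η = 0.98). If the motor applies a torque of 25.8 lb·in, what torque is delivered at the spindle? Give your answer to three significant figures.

78.0 lb·in

After the gear mesh (119/16): 25.8 × 7.4375 × 0.96 = 184.21 lb·in
After the gear mesh (35/81): 184.21 × 0.4321 × 0.98 = 78.006 lb·in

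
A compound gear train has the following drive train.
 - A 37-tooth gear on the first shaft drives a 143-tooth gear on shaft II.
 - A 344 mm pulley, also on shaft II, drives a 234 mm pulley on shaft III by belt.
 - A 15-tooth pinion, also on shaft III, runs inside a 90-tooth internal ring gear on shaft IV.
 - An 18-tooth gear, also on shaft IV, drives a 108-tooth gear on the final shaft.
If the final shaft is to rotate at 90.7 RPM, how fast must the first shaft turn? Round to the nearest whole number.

8584 RPM

Overall ratio R = 3.8649 × 0.68023 × 6 × 6 = 94.644.
Required input speed = output speed × R = 90.7 × 94.644 = 8584.2 RPM.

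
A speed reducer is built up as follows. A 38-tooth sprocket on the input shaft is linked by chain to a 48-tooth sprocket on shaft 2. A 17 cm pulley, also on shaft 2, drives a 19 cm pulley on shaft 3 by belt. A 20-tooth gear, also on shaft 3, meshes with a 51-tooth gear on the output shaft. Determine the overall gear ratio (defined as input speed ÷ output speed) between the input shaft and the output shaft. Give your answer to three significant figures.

3.60

Each stage contributes driven/driver: chain 48/38 = 1.2632, belt 19/17 = 1.1176, gear mesh 51/20 = 2.55.
Overall: 1.2632 × 1.1176 × 2.55 = 3.6.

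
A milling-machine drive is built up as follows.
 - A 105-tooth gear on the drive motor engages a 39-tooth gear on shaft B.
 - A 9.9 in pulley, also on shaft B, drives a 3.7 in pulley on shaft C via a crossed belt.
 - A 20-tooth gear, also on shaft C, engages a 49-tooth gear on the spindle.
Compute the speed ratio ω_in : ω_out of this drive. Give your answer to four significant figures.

0.3401

Each stage contributes driven/driver: gear mesh 39/105 = 0.37143, belt 3.7/9.9 = 0.37374, gear mesh 49/20 = 2.45.
Overall: 0.37143 × 0.37374 × 2.45 = 0.3401.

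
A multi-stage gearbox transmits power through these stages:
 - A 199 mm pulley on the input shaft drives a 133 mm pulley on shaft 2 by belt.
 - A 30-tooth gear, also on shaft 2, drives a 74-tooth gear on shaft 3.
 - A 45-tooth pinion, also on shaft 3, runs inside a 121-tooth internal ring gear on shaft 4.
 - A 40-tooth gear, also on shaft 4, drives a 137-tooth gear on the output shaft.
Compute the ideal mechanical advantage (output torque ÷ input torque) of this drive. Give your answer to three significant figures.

Each stage contributes driven/driver: belt 133/199 = 0.66834, gear mesh 74/30 = 2.4667, internal gear 121/45 = 2.6889, gear mesh 137/40 = 3.425.
Overall: 0.66834 × 2.4667 × 2.6889 × 3.425 = 15.182.

15.2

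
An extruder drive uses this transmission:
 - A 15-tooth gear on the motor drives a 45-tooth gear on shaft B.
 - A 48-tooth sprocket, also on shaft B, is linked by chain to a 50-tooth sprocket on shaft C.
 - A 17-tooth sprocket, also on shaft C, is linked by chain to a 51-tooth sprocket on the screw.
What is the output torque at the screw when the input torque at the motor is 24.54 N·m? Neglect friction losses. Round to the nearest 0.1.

Gear mesh: ratio = 45/15 = 3; torque at shaft B = 24.54 × 3 = 73.62 N·m.
Chain: ratio = 50/48 = 1.0417; torque at shaft C = 73.62 × 1.0417 = 76.688 N·m.
Chain: ratio = 51/17 = 3; torque at the screw = 76.688 × 3 = 230.06 N·m.

230.1 N·m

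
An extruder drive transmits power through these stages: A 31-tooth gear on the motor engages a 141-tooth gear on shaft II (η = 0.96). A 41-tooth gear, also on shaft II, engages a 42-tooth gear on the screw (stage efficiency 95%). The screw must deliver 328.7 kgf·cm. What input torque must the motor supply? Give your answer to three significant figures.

Overall ratio R = 4.5484 × 1.0244 = 4.6593; overall efficiency η = 0.96 × 0.95 = 0.9120.
Input torque = output torque / (R × η) = 328.7 / (4.6593 × 0.9120) = 77.354 kgf·cm.

77.4 kgf·cm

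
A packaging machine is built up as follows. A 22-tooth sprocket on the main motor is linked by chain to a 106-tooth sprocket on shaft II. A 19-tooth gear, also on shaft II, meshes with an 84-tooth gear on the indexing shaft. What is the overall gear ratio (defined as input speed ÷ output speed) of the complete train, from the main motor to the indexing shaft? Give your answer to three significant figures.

Each stage contributes driven/driver: chain 106/22 = 4.8182, gear mesh 84/19 = 4.4211.
Overall: 4.8182 × 4.4211 = 21.301.

21.3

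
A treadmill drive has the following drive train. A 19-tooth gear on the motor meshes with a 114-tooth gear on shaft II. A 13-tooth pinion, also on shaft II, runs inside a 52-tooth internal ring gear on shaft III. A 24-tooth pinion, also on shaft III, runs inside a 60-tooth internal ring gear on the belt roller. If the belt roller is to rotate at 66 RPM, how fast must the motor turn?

Overall ratio R = 6 × 4 × 2.5 = 60.
Required input speed = output speed × R = 66 × 60 = 3960 RPM.

3960 RPM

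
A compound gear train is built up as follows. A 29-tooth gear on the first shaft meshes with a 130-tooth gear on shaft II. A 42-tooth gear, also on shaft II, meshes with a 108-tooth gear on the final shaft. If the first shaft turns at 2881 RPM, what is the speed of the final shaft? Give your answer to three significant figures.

250 RPM

gear mesh 130/29 = 4.4828 → 2881/4.4828 = 642.68 RPM
gear mesh 108/42 = 2.5714 → 642.68/2.5714 = 249.93 RPM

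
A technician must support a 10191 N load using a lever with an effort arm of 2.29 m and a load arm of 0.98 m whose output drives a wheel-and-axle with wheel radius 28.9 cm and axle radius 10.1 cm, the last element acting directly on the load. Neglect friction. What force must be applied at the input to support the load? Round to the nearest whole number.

Lever MA = effort arm / load arm = 2.29/0.98 = 2.3367.
Wheel-and-axle MA = R/r = 28.9/10.1 = 2.8614.
Combined ideal MA = 2.3367 × 2.8614 = 6.6863.
Effort = load / MA = 10191 / 6.6863 = 1524.2 N.

1524 N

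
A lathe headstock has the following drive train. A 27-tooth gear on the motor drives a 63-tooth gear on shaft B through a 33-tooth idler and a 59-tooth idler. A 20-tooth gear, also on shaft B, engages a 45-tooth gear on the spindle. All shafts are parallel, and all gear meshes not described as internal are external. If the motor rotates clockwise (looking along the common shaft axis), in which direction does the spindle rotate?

the motor → shaft B: driver → idler → idler → driven is 3 external meshes, 3 reversals → CCW.
shaft B → the spindle: external mesh, 1 reversal → CW.
4 reversals in total — an even number — so the spindle turns the same way as the motor.

clockwise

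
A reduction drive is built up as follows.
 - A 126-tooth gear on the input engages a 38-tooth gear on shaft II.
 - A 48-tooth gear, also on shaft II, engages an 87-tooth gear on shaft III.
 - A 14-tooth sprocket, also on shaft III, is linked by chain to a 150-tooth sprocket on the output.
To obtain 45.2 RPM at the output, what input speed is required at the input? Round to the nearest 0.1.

Overall ratio R = 0.30159 × 1.8125 × 10.714 = 5.8567.
Required input speed = output speed × R = 45.2 × 5.8567 = 264.72 RPM.

264.7 RPM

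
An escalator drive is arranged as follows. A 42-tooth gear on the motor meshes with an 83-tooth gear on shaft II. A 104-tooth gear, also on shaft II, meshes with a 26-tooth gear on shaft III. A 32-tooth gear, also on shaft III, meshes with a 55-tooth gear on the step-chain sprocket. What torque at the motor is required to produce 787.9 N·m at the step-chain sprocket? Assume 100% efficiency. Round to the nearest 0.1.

927.9 N·m

Overall ratio R = 1.9762 × 0.25 × 1.7188 = 0.84914.
Input torque = output torque / R = 787.9 / 0.84914 = 927.88 N·m.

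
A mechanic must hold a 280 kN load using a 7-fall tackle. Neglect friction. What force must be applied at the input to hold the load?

Block-and-tackle MA = number of supporting rope parts = 7.
Effort = load / MA = 280 / 7 = 40 kN.

40 kN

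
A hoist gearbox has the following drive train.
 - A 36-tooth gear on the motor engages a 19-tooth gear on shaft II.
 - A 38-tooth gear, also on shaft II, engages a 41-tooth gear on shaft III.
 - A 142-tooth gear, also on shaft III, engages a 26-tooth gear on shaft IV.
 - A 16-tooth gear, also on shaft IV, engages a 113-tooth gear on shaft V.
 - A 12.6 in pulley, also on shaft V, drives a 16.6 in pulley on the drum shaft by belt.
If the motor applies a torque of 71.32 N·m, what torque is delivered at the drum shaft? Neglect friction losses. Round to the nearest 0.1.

69.2 N·m

Gear mesh: ratio = 19/36 = 0.52778; torque at shaft II = 71.32 × 0.52778 = 37.641 N·m.
Gear mesh: ratio = 41/38 = 1.0789; torque at shaft III = 37.641 × 1.0789 = 40.613 N·m.
Gear mesh: ratio = 26/142 = 0.1831; torque at shaft IV = 40.613 × 0.1831 = 7.4361 N·m.
Gear mesh: ratio = 113/16 = 7.0625; torque at shaft V = 7.4361 × 7.0625 = 52.518 N·m.
Belt: ratio = 16.6/12.6 = 1.3175; torque at the drum shaft = 52.518 × 1.3175 = 69.19 N·m.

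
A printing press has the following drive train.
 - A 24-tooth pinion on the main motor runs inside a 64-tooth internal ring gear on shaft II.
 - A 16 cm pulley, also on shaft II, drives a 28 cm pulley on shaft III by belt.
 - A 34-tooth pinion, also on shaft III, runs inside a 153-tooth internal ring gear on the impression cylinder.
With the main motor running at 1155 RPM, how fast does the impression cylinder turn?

the main motor → shaft II (internal gear, 64/24): 1155 ÷ 2.6667 = 433.12 RPM
shaft II → shaft III (belt, 28/16): 433.12 ÷ 1.75 = 247.5 RPM
shaft III → the impression cylinder (internal gear, 153/34): 247.5 ÷ 4.5 = 55 RPM

55 RPM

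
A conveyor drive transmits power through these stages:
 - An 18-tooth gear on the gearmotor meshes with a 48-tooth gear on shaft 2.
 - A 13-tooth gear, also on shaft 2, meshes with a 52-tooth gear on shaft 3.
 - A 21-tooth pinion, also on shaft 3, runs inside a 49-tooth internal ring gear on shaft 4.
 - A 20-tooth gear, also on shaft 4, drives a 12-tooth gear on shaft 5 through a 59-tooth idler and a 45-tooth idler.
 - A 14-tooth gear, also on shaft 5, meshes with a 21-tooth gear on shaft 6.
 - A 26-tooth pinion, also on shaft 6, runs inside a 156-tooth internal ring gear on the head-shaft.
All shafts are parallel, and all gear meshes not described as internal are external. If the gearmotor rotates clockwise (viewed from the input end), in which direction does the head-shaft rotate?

clockwise

the gearmotor → shaft 2: external mesh, 1 reversal → CCW.
shaft 2 → shaft 3: external mesh, 1 reversal → CW.
shaft 3 → shaft 4: internal mesh, same direction → CW.
shaft 4 → shaft 5: driver → idler → idler → driven is 3 external meshes, 3 reversals → CCW.
shaft 5 → shaft 6: external mesh, 1 reversal → CW.
shaft 6 → the head-shaft: internal mesh, same direction → CW.
6 reversals in total — an even number — so the head-shaft turns the same way as the gearmotor.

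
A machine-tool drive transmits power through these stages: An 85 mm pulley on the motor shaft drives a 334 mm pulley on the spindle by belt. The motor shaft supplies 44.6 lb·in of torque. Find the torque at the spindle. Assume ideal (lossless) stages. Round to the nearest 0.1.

175.3 lb·in

Belt: ratio = 334/85 = 3.9294; torque at the spindle = 44.6 × 3.9294 = 175.25 lb·in.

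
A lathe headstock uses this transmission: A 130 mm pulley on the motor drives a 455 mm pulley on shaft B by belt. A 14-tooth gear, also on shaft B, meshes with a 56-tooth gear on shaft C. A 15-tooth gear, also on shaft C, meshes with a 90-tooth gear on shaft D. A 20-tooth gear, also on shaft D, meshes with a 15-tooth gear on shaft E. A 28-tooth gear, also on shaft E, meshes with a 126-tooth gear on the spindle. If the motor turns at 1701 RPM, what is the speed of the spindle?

6 RPM

belt 455/130 = 3.5 → 1701/3.5 = 486 RPM
gear mesh 56/14 = 4 → 486/4 = 121.5 RPM
gear mesh 90/15 = 6 → 121.5/6 = 20.25 RPM
gear mesh 15/20 = 0.75 → 20.25/0.75 = 27 RPM
gear mesh 126/28 = 4.5 → 27/4.5 = 6 RPM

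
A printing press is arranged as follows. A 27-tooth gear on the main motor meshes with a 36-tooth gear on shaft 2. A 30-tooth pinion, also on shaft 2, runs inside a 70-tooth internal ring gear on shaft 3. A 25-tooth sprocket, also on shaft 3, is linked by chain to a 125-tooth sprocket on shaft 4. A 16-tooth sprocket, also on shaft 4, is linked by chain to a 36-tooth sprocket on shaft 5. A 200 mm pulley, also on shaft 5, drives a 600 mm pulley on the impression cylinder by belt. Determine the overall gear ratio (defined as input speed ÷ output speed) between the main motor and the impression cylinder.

105

Each stage contributes driven/driver: gear mesh 36/27 = 1.3333, internal gear 70/30 = 2.3333, chain 125/25 = 5, chain 36/16 = 2.25, belt 600/200 = 3.
Overall: 1.3333 × 2.3333 × 5 × 2.25 × 3 = 105.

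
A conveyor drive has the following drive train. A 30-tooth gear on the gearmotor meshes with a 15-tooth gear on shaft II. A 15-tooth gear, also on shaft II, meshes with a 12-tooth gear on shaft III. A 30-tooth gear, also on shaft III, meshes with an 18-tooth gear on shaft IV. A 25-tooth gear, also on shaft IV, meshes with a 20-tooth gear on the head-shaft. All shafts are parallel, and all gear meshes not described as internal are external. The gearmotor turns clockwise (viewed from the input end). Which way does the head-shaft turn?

the gearmotor → shaft II: external mesh, 1 reversal → CCW.
shaft II → shaft III: external mesh, 1 reversal → CW.
shaft III → shaft IV: external mesh, 1 reversal → CCW.
shaft IV → the head-shaft: external mesh, 1 reversal → CW.
4 reversals in total — an even number — so the head-shaft turns the same way as the gearmotor.

clockwise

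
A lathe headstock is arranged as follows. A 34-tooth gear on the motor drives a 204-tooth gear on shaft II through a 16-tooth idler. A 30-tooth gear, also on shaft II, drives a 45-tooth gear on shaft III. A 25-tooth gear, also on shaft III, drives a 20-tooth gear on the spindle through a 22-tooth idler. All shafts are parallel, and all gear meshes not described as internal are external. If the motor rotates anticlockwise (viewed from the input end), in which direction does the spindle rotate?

the motor → shaft II: driver → idler → driven is 2 external meshes, 2 reversals → CCW.
shaft II → shaft III: external mesh, 1 reversal → CW.
shaft III → the spindle: driver → idler → driven is 2 external meshes, 2 reversals → CW.
5 reversals in total — an odd number — so the spindle turns opposite to the motor.

clockwise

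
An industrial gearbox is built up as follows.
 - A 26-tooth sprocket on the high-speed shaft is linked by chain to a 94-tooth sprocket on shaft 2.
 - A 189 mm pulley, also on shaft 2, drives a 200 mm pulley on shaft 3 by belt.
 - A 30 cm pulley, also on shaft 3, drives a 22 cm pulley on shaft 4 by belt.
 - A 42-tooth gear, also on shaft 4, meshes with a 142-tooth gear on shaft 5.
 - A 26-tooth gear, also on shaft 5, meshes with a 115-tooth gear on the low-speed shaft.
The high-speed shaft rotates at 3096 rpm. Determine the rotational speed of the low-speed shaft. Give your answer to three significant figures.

73.8 rpm

the high-speed shaft → shaft 2 (chain, 94/26): 3096 ÷ 3.6154 = 856.34 rpm
shaft 2 → shaft 3 (belt, 200/189): 856.34 ÷ 1.0582 = 809.24 rpm
shaft 3 → shaft 4 (belt, 22/30): 809.24 ÷ 0.73333 = 1103.5 rpm
shaft 4 → shaft 5 (gear mesh, 142/42): 1103.5 ÷ 3.381 = 326.39 rpm
shaft 5 → the low-speed shaft (gear mesh, 115/26): 326.39 ÷ 4.4231 = 73.793 rpm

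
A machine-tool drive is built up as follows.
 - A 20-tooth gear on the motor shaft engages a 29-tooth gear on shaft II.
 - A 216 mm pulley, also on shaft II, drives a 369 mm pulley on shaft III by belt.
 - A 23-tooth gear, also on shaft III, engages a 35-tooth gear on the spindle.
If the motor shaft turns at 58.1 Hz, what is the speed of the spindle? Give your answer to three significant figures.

the motor shaft → shaft II (gear mesh, 29/20): 58.1 ÷ 1.45 = 40.069 Hz
shaft II → shaft III (belt, 369/216): 40.069 ÷ 1.7083 = 23.455 Hz
shaft III → the spindle (gear mesh, 35/23): 23.455 ÷ 1.5217 = 15.413 Hz

15.4 Hz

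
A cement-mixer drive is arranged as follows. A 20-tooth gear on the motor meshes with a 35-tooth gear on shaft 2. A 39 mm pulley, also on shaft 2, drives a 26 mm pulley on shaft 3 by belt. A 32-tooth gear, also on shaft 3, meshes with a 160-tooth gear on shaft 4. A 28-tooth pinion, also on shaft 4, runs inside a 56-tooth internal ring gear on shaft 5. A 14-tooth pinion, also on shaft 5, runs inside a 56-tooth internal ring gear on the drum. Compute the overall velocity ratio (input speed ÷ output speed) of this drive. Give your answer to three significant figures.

Each stage contributes driven/driver: gear mesh 35/20 = 1.75, belt 26/39 = 0.66667, gear mesh 160/32 = 5, internal gear 56/28 = 2, internal gear 56/14 = 4.
Overall: 1.75 × 0.66667 × 5 × 2 × 4 = 46.667.

46.7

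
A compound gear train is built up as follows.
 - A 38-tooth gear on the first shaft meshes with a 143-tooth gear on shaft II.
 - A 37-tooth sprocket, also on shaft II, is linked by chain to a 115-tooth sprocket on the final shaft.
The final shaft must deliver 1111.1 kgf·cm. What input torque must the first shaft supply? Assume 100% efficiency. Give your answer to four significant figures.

95.00 kgf·cm

Overall ratio R = 3.7632 × 3.1081 = 11.696.
Input torque = output torque / R = 1111.1 / 11.696 = 94.996 kgf·cm.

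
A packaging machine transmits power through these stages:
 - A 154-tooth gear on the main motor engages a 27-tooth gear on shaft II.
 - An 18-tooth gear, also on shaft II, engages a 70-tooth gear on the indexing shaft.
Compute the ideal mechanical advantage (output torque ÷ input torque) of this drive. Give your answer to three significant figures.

Each stage contributes driven/driver: gear mesh 27/154 = 0.17532, gear mesh 70/18 = 3.8889.
Overall: 0.17532 × 3.8889 = 0.68182.

0.682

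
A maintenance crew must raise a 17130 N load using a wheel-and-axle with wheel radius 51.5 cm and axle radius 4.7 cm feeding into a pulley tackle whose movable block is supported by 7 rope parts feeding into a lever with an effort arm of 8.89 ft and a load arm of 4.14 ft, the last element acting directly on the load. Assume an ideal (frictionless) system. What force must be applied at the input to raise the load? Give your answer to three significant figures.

Wheel-and-axle MA = R/r = 51.5/4.7 = 10.957.
Block-and-tackle MA = number of supporting rope parts = 7.
Lever MA = effort arm / load arm = 8.89/4.14 = 2.1473.
Combined ideal MA = 10.957 × 7 × 2.1473 = 164.71.
Effort = load / MA = 17130 / 164.71 = 104 N.

104 N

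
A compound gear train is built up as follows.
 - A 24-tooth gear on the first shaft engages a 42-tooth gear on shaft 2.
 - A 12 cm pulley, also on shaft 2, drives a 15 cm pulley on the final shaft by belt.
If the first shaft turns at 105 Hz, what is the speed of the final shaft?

the first shaft → shaft 2 (gear mesh, 42/24): 105 ÷ 1.75 = 60 Hz
shaft 2 → the final shaft (belt, 15/12): 60 ÷ 1.25 = 48 Hz

48 Hz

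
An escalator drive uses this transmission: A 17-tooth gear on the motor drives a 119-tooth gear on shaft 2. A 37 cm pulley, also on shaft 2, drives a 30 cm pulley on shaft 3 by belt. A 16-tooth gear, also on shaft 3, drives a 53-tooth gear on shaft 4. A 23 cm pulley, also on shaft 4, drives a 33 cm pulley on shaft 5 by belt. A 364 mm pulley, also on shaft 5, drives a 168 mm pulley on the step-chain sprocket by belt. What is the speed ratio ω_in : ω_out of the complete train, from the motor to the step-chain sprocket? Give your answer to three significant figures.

Each stage contributes driven/driver: gear mesh 119/17 = 7, belt 30/37 = 0.81081, gear mesh 53/16 = 3.3125, belt 33/23 = 1.4348, belt 168/364 = 0.46154.
Overall: 7 × 0.81081 × 3.3125 × 1.4348 × 0.46154 = 12.45.

12.4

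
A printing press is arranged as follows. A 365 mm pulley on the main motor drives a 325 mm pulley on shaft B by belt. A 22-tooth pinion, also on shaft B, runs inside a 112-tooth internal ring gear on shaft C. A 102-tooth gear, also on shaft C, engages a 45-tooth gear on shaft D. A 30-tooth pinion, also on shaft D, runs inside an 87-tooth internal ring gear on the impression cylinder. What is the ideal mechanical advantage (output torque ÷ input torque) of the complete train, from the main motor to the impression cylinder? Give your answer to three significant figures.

5.80

Each stage contributes driven/driver: belt 325/365 = 0.89041, internal gear 112/22 = 5.0909, gear mesh 45/102 = 0.44118, internal gear 87/30 = 2.9.
Overall: 0.89041 × 5.0909 × 0.44118 × 2.9 = 5.7996.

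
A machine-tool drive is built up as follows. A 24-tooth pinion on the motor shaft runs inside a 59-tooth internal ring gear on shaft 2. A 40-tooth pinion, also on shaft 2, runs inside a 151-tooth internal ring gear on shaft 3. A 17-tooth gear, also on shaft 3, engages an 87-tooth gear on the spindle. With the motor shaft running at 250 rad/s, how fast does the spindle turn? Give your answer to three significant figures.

the motor shaft → shaft 2 (internal gear, 59/24): 250 ÷ 2.4583 = 101.69 rad/s
shaft 2 → shaft 3 (internal gear, 151/40): 101.69 ÷ 3.775 = 26.939 rad/s
shaft 3 → the spindle (gear mesh, 87/17): 26.939 ÷ 5.1176 = 5.264 rad/s

5.26 rad/s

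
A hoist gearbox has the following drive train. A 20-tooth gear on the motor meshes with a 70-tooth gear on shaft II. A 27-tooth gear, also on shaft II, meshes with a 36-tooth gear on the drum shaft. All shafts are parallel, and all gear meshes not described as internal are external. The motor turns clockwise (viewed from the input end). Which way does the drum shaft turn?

clockwise

the motor → shaft II: external mesh, 1 reversal → CCW.
shaft II → the drum shaft: external mesh, 1 reversal → CW.
2 reversals in total — an even number — so the drum shaft turns the same way as the motor.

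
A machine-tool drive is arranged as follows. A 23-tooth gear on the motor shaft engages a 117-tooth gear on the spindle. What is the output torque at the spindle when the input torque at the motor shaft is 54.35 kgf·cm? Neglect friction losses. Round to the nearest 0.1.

Gear mesh: ratio = 117/23 = 5.087; torque at the spindle = 54.35 × 5.087 = 276.48 kgf·cm.

276.5 kgf·cm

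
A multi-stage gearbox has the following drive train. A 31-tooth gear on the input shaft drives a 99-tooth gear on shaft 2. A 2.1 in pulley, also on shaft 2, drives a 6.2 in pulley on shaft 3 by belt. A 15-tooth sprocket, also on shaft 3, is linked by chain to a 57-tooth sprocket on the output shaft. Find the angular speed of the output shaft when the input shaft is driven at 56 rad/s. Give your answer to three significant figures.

1.56 rad/s

Gear mesh: ratio = 99/31 = 3.1935, so shaft 2 turns at 56 / 3.1935 = 17.535 rad/s.
Belt: ratio = 6.2/2.1 = 2.9524, so shaft 3 turns at 17.535 / 2.9524 = 5.9394 rad/s.
Chain: ratio = 57/15 = 3.8, so the output shaft turns at 5.9394 / 3.8 = 1.563 rad/s.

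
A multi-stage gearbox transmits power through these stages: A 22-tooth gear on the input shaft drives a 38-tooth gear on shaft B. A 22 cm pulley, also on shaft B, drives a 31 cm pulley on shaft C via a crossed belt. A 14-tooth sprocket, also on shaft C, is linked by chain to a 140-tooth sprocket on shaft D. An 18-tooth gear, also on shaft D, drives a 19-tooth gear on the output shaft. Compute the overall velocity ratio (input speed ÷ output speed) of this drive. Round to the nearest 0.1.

Each stage contributes driven/driver: gear mesh 38/22 = 1.7273, belt 31/22 = 1.4091, chain 140/14 = 10, gear mesh 19/18 = 1.0556.
Overall: 1.7273 × 1.4091 × 10 × 1.0556 = 25.691.

25.7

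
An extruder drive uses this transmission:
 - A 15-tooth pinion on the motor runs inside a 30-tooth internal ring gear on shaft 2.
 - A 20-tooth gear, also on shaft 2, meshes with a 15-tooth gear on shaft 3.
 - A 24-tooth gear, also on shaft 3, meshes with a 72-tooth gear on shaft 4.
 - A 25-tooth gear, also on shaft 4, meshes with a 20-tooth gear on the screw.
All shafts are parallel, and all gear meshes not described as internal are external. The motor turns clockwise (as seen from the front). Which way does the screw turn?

the motor → shaft 2: internal mesh, same direction → CW.
shaft 2 → shaft 3: external mesh, 1 reversal → CCW.
shaft 3 → shaft 4: external mesh, 1 reversal → CW.
shaft 4 → the screw: external mesh, 1 reversal → CCW.
3 reversals in total — an odd number — so the screw turns opposite to the motor.

anticlockwise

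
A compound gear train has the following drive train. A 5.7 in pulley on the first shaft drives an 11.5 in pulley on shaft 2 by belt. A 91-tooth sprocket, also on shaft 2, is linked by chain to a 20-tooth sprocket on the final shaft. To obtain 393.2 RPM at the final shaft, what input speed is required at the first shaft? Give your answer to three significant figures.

Overall ratio R = 2.0175 × 0.21978 = 0.44342.
Required input speed = output speed × R = 393.2 × 0.44342 = 174.35 RPM.

174 RPM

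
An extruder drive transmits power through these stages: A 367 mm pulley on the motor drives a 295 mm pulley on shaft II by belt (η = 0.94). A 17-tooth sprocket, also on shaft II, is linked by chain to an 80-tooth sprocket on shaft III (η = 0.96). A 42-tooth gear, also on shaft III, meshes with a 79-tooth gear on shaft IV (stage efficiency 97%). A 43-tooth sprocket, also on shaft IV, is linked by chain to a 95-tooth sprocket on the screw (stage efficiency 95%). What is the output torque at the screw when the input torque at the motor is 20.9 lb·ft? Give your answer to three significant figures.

Belt: ratio = 295/367 = 0.80381; torque at shaft II = 20.9 × 0.80381 × 0.94 = 15.792 lb·ft.
Chain: ratio = 80/17 = 4.7059; torque at shaft III = 15.792 × 4.7059 × 0.96 = 71.342 lb·ft.
Gear mesh: ratio = 79/42 = 1.881; torque at shaft IV = 71.342 × 1.881 × 0.97 = 130.16 lb·ft.
Chain: ratio = 95/43 = 2.2093; torque at the screw = 130.16 × 2.2093 × 0.95 = 273.19 lb·ft.

273 lb·ft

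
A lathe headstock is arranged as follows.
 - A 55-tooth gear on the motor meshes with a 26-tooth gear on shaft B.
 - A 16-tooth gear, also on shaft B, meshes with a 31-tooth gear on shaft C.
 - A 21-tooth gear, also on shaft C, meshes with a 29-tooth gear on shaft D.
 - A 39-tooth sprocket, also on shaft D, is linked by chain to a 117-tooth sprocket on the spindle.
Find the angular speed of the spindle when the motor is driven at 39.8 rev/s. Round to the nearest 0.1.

the motor → shaft B (gear mesh, 26/55): 39.8 ÷ 0.47273 = 84.192 rev/s
shaft B → shaft C (gear mesh, 31/16): 84.192 ÷ 1.9375 = 43.454 rev/s
shaft C → shaft D (gear mesh, 29/21): 43.454 ÷ 1.381 = 31.467 rev/s
shaft D → the spindle (chain, 117/39): 31.467 ÷ 3 = 10.489 rev/s

10.5 rev/s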